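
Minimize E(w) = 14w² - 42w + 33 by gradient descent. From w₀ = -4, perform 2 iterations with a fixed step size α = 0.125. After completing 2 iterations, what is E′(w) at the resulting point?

-962.5

E′(w) = 28w - 42
w₁ = -4 − 0.125·(-154) = 15.25
w₂ = 15.25 − 0.125·385 = -32.875
E′(w) at (-32.875) = -962.5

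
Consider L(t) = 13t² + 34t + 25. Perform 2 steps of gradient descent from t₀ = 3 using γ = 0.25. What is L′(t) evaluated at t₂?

3388

L′(t) = 26t + 34
t₁ = 3 − 0.25·112 = -25
t₂ = -25 − 0.25·(-616) = 129
L′(t) at (129) = 3388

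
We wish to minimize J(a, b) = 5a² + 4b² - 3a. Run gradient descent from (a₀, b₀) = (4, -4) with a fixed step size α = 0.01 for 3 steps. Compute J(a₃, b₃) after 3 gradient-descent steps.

∇J = (10a - 3, 8b)
Step 1: at (4, -4), ∇J = (37, -32) → (4, -4) − 0.01·(37, -32) = (3.63, -3.68)
Step 2: at (3.63, -3.68), ∇J = (33.3, -29.44) → (3.63, -3.68) − 0.01·(33.3, -29.44) = (3.297, -3.3856)
Step 3: at (3.297, -3.3856), ∇J = (29.97, -27.0848) → (3.297, -3.3856) − 0.01·(29.97, -27.0848) = (2.9973, -3.114752)
J(2.9973, -3.114752) = 74.733856536016

74.733856536016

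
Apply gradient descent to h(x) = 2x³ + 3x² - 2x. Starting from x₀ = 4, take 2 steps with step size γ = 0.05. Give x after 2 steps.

h′(x) = 6x² + 6x - 2
Step 1: h′(4) = 118; x₁ = 4 − 0.05·118 = -1.9
Step 2: h′(-1.9) = 8.26; x₂ = -1.9 − 0.05·8.26 = -2.313

-2.313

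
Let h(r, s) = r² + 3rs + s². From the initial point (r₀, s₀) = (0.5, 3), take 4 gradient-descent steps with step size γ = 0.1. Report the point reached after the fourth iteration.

∇h = (2r + 3s, 3r + 2s)
Step 1: at (0.5, 3), ∇h = (10, 7.5) → (0.5, 3) − 0.1·(10, 7.5) = (-0.5, 2.25)
Step 2: at (-0.5, 2.25), ∇h = (5.75, 3) → (-0.5, 2.25) − 0.1·(5.75, 3) = (-1.075, 1.95)
Step 3: at (-1.075, 1.95), ∇h = (3.7, 0.675) → (-1.075, 1.95) − 0.1·(3.7, 0.675) = (-1.445, 1.8825)
Step 4: at (-1.445, 1.8825), ∇h = (2.7575, -0.57) → (-1.445, 1.8825) − 0.1·(2.7575, -0.57) = (-1.72075, 1.9395)

(-1.72075, 1.9395)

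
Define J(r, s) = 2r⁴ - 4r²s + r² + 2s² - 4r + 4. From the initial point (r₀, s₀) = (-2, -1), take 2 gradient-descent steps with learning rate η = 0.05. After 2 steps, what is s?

∇J = (8r³ - 8rs + 2r - 4, -4r² + 4s)
Step 1: at (-2, -1), ∇J = (-88, -20) → (-2, -1) − 0.05·(-88, -20) = (2.4, 0)
Step 2: at (2.4, 0), ∇J = (111.392, -23.04) → (2.4, 0) − 0.05·(111.392, -23.04) = (-3.1696, 1.152)
s = 1.152

1.152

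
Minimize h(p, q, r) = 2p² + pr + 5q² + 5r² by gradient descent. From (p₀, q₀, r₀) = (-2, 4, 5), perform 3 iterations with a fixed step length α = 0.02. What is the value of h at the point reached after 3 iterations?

∇h = (4p + r, 10q, p + 10r)
(p₁, q₁, r₁) = (-2, 4, 5) − 0.02·(-3, 40, 48) = (-1.94, 3.2, 4.04)
(p₂, q₂, r₂) = (-1.94, 3.2, 4.04) − 0.02·(-3.72, 32, 38.46) = (-1.8656, 2.56, 3.2708)
(p₃, q₃, r₃) = (-1.8656, 2.56, 3.2708) − 0.02·(-4.1916, 25.6, 30.8424) = (-1.781768, 2.048, 2.653952)
h(-1.781768, 2.048, 2.653952) = 57.809493756032

57.809493756032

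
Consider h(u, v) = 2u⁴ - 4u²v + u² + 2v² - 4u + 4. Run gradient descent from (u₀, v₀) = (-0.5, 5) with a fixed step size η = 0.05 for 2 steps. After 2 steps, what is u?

-2.1328

∇h = (8u³ - 8uv + 2u - 4, -4u² + 4v)
Step 1: at (-0.5, 5), ∇h = (14, 19) → (-0.5, 5) − 0.05·(14, 19) = (-1.2, 4.05)
Step 2: at (-1.2, 4.05), ∇h = (18.656, 10.44) → (-1.2, 4.05) − 0.05·(18.656, 10.44) = (-2.1328, 3.528)
u = -2.1328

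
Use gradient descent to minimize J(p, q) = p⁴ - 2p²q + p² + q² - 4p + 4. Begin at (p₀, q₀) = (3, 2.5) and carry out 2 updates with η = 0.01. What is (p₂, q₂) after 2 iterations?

∇J = (4p³ - 4pq + 2p - 4, -2p² + 2q)
Step 1: at (3, 2.5), ∇J = (80, -13) → (3, 2.5) − 0.01·(80, -13) = (2.2, 2.63)
Step 2: at (2.2, 2.63), ∇J = (19.848, -4.42) → (2.2, 2.63) − 0.01·(19.848, -4.42) = (2.00152, 2.6742)

(2.00152, 2.6742)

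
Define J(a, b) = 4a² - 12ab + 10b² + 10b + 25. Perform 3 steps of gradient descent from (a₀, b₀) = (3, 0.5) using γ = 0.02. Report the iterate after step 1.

∇J = (8a - 12b, -12a + 20b + 10)
Step 1: at (3, 0.5), ∇J = (18, -16) → (3, 0.5) − 0.02·(18, -16) = (2.64, 0.82)

(2.64, 0.82)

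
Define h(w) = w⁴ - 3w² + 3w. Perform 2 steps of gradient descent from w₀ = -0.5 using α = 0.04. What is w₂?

h′(w) = 4w³ - 6w + 3
w₁ = -0.5 − 0.04·5.5 = -0.72
w₂ = -0.72 − 0.04·5.827008 = -0.95308032

-0.95308032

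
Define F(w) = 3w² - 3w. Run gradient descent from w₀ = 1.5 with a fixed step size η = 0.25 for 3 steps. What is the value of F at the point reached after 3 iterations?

-0.703125

F′(w) = 6w - 3
Step 1: F′(1.5) = 6; w₁ = 1.5 − 0.25·6 = 0
Step 2: F′(0) = -3; w₂ = 0 − 0.25·(-3) = 0.75
Step 3: F′(0.75) = 1.5; w₃ = 0.75 − 0.25·1.5 = 0.375
F(0.375) = -0.703125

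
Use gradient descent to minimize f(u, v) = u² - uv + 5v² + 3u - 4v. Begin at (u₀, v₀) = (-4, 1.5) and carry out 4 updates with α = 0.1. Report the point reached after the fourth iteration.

(-2.4318, 0.13225)

∇f = (2u - v + 3, -u + 10v - 4)
Step 1: at (-4, 1.5), ∇f = (-6.5, 15) → (-4, 1.5) − 0.1·(-6.5, 15) = (-3.35, 0)
Step 2: at (-3.35, 0), ∇f = (-3.7, -0.65) → (-3.35, 0) − 0.1·(-3.7, -0.65) = (-2.98, 0.065)
Step 3: at (-2.98, 0.065), ∇f = (-3.025, -0.37) → (-2.98, 0.065) − 0.1·(-3.025, -0.37) = (-2.6775, 0.102)
Step 4: at (-2.6775, 0.102), ∇f = (-2.457, -0.3025) → (-2.6775, 0.102) − 0.1·(-2.457, -0.3025) = (-2.4318, 0.13225)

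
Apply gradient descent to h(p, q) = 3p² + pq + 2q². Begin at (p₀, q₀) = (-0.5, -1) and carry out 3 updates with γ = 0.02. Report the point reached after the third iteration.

(-0.292656, -0.755468)

∇h = (6p + q, p + 4q)
(p₁, q₁) = (-0.5, -1) − 0.02·(-4, -4.5) = (-0.42, -0.91)
(p₂, q₂) = (-0.42, -0.91) − 0.02·(-3.43, -4.06) = (-0.3514, -0.8288)
(p₃, q₃) = (-0.3514, -0.8288) − 0.02·(-2.9372, -3.6666) = (-0.292656, -0.755468)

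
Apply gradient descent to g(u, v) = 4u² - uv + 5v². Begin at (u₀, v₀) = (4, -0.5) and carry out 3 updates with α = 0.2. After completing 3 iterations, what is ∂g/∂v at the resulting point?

22.936

∇g = (8u - v, -u + 10v)
(u₁, v₁) = (4, -0.5) − 0.2·(32.5, -9) = (-2.5, 1.3)
(u₂, v₂) = (-2.5, 1.3) − 0.2·(-21.3, 15.5) = (1.76, -1.8)
(u₃, v₃) = (1.76, -1.8) − 0.2·(15.88, -19.76) = (-1.416, 2.152)
∂g/∂v at (-1.416, 2.152) = 22.936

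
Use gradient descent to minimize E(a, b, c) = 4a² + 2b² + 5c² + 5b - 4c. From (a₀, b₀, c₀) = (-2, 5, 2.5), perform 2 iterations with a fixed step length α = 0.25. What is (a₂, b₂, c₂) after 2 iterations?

∇E = (8a, 4b + 5, 10c - 4)
Step 1: at (-2, 5, 2.5), ∇E = (-16, 25, 21) → (-2, 5, 2.5) − 0.25·(-16, 25, 21) = (2, -1.25, -2.75)
Step 2: at (2, -1.25, -2.75), ∇E = (16, 0, -31.5) → (2, -1.25, -2.75) − 0.25·(16, 0, -31.5) = (-2, -1.25, 5.125)

(-2, -1.25, 5.125)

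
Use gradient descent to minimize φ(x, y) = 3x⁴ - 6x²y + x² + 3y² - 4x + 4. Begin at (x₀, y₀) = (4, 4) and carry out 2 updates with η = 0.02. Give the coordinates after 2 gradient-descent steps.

(88.21568, 11.7184)

∇φ = (12x³ - 12xy + 2x - 4, -6x² + 6y)
Step 1: at (4, 4), ∇φ = (580, -72) → (4, 4) − 0.02·(580, -72) = (-7.6, 5.44)
Step 2: at (-7.6, 5.44), ∇φ = (-4790.784, -313.92) → (-7.6, 5.44) − 0.02·(-4790.784, -313.92) = (88.21568, 11.7184)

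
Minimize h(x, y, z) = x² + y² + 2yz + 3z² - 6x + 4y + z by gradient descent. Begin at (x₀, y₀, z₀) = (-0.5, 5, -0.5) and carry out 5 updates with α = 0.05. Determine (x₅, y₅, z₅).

(0.933285, 2.55428, -1.20426)

∇h = (2x - 6, 2y + 2z + 4, 2y + 6z + 1)
(x₁, y₁, z₁) = (-0.5, 5, -0.5) − 0.05·(-7, 13, 8) = (-0.15, 4.35, -0.9)
(x₂, y₂, z₂) = (-0.15, 4.35, -0.9) − 0.05·(-6.3, 10.9, 4.3) = (0.165, 3.805, -1.115)
(x₃, y₃, z₃) = (0.165, 3.805, -1.115) − 0.05·(-5.67, 9.38, 1.92) = (0.4485, 3.336, -1.211)
(x₄, y₄, z₄) = (0.4485, 3.336, -1.211) − 0.05·(-5.103, 8.25, 0.406) = (0.70365, 2.9235, -1.2313)
(x₅, y₅, z₅) = (0.70365, 2.9235, -1.2313) − 0.05·(-4.5927, 7.3844, -0.5408) = (0.933285, 2.55428, -1.20426)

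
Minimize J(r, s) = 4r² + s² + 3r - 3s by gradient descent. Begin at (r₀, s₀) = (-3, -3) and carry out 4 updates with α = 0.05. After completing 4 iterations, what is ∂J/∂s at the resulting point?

∇J = (8r + 3, 2s - 3)
Step 1: at (-3, -3), ∇J = (-21, -9) → (-3, -3) − 0.05·(-21, -9) = (-1.95, -2.55)
Step 2: at (-1.95, -2.55), ∇J = (-12.6, -8.1) → (-1.95, -2.55) − 0.05·(-12.6, -8.1) = (-1.32, -2.145)
Step 3: at (-1.32, -2.145), ∇J = (-7.56, -7.29) → (-1.32, -2.145) − 0.05·(-7.56, -7.29) = (-0.942, -1.7805)
Step 4: at (-0.942, -1.7805), ∇J = (-4.536, -6.561) → (-0.942, -1.7805) − 0.05·(-4.536, -6.561) = (-0.7152, -1.45245)
∂J/∂s at (-0.7152, -1.45245) = -5.9049

-5.9049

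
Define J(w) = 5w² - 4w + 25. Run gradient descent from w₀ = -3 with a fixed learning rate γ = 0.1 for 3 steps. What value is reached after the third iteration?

0.4

J′(w) = 10w - 4
w₁ = -3 − 0.1·(-34) = 0.4
w₂ = 0.4 − 0.1·0 = 0.4
w₃ = 0.4 − 0.1·0 = 0.4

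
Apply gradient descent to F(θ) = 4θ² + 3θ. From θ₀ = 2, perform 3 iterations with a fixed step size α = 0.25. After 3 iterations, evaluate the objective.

22

F′(θ) = 8θ + 3
Step 1: F′(2) = 19; θ₁ = 2 − 0.25·19 = -2.75
Step 2: F′(-2.75) = -19; θ₂ = -2.75 − 0.25·(-19) = 2
Step 3: F′(2) = 19; θ₃ = 2 − 0.25·19 = -2.75
F(-2.75) = 22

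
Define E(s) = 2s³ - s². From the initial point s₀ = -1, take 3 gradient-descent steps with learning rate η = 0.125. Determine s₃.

-29.5625

E′(s) = 6s² - 2s
s₁ = -1 − 0.125·8 = -2
s₂ = -2 − 0.125·28 = -5.5
s₃ = -5.5 − 0.125·192.5 = -29.5625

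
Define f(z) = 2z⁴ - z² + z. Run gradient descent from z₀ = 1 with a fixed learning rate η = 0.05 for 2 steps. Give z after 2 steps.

0.55515

f′(z) = 8z³ - 2z + 1
z₁ = 1 − 0.05·7 = 0.65
z₂ = 0.65 − 0.05·1.897 = 0.55515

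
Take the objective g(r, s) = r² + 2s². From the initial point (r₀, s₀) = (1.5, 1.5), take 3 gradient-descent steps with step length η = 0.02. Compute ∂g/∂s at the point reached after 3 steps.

∇g = (2r, 4s)
(r₁, s₁) = (1.5, 1.5) − 0.02·(3, 6) = (1.44, 1.38)
(r₂, s₂) = (1.44, 1.38) − 0.02·(2.88, 5.52) = (1.3824, 1.2696)
(r₃, s₃) = (1.3824, 1.2696) − 0.02·(2.7648, 5.0784) = (1.327104, 1.168032)
∂g/∂s at (1.327104, 1.168032) = 4.672128

4.672128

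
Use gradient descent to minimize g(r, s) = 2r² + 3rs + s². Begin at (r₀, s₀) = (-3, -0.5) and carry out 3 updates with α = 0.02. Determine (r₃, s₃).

∇g = (4r + 3s, 3r + 2s)
Step 1: at (-3, -0.5), ∇g = (-13.5, -10) → (-3, -0.5) − 0.02·(-13.5, -10) = (-2.73, -0.3)
Step 2: at (-2.73, -0.3), ∇g = (-11.82, -8.79) → (-2.73, -0.3) − 0.02·(-11.82, -8.79) = (-2.4936, -0.1242)
Step 3: at (-2.4936, -0.1242), ∇g = (-10.347, -7.7292) → (-2.4936, -0.1242) − 0.02·(-10.347, -7.7292) = (-2.28666, 0.030384)

(-2.28666, 0.030384)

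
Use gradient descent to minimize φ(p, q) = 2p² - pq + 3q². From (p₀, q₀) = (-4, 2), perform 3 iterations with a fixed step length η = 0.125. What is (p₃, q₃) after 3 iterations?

∇φ = (4p - q, -p + 6q)
(p₁, q₁) = (-4, 2) − 0.125·(-18, 16) = (-1.75, 0)
(p₂, q₂) = (-1.75, 0) − 0.125·(-7, 1.75) = (-0.875, -0.21875)
(p₃, q₃) = (-0.875, -0.21875) − 0.125·(-3.28125, -0.4375) = (-0.46484375, -0.1640625)

(-0.46484375, -0.1640625)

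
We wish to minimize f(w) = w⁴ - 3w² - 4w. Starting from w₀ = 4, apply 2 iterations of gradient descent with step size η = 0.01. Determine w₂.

f′(w) = 4w³ - 6w - 4
w₁ = 4 − 0.01·228 = 1.72
w₂ = 1.72 − 0.01·6.033792 = 1.65966208

1.65966208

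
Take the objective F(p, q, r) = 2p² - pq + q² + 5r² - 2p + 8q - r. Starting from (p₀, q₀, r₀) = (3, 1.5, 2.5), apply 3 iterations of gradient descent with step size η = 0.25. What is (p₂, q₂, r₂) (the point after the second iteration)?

(0.375, -2.03125, 5.5)

∇F = (4p - q - 2, -p + 2q + 8, 10r - 1)
(p₁, q₁, r₁) = (3, 1.5, 2.5) − 0.25·(8.5, 8, 24) = (0.875, -0.5, -3.5)
(p₂, q₂, r₂) = (0.875, -0.5, -3.5) − 0.25·(2, 6.125, -36) = (0.375, -2.03125, 5.5)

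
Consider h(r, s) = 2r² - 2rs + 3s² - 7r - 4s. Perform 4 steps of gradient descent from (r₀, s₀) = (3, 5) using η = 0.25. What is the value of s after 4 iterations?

2.5

∇h = (4r - 2s - 7, -2r + 6s - 4)
(r₁, s₁) = (3, 5) − 0.25·(-5, 20) = (4.25, 0)
(r₂, s₂) = (4.25, 0) − 0.25·(10, -12.5) = (1.75, 3.125)
(r₃, s₃) = (1.75, 3.125) − 0.25·(-6.25, 11.25) = (3.3125, 0.3125)
(r₄, s₄) = (3.3125, 0.3125) − 0.25·(5.625, -8.75) = (1.90625, 2.5)
s = 2.5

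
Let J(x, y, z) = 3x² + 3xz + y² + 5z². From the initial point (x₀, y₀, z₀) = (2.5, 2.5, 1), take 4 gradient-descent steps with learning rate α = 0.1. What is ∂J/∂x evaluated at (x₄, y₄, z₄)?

∇J = (6x + 3z, 2y, 3x + 10z)
(x₁, y₁, z₁) = (2.5, 2.5, 1) − 0.1·(18, 5, 17.5) = (0.7, 2, -0.75)
(x₂, y₂, z₂) = (0.7, 2, -0.75) − 0.1·(1.95, 4, -5.4) = (0.505, 1.6, -0.21)
(x₃, y₃, z₃) = (0.505, 1.6, -0.21) − 0.1·(2.4, 3.2, -0.585) = (0.265, 1.28, -0.1515)
(x₄, y₄, z₄) = (0.265, 1.28, -0.1515) − 0.1·(1.1355, 2.56, -0.72) = (0.15145, 1.024, -0.0795)
∂J/∂x at (0.15145, 1.024, -0.0795) = 0.6702

0.6702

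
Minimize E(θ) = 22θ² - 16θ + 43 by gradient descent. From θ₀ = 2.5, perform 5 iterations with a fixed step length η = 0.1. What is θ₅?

-970.30224

E′(θ) = 44θ - 16
Step 1: E′(2.5) = 94; θ₁ = 2.5 − 0.1·94 = -6.9
Step 2: E′(-6.9) = -319.6; θ₂ = -6.9 − 0.1·(-319.6) = 25.06
Step 3: E′(25.06) = 1086.64; θ₃ = 25.06 − 0.1·1086.64 = -83.604
Step 4: E′(-83.604) = -3694.576; θ₄ = -83.604 − 0.1·(-3694.576) = 285.8536
Step 5: E′(285.8536) = 12561.5584; θ₅ = 285.8536 − 0.1·12561.5584 = -970.30224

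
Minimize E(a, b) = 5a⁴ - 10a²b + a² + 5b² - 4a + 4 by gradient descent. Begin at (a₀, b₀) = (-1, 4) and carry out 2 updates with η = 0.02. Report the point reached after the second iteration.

(-1.1460352, 3.58528)

∇E = (20a³ - 20ab + 2a - 4, -10a² + 10b)
(a₁, b₁) = (-1, 4) − 0.02·(54, 30) = (-2.08, 3.4)
(a₂, b₂) = (-2.08, 3.4) − 0.02·(-46.69824, -9.264) = (-1.1460352, 3.58528)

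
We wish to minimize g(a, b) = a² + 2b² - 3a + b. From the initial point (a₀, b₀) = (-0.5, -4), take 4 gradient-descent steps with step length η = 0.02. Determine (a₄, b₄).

(-0.19869312, -2.9364736)

∇g = (2a - 3, 4b + 1)
(a₁, b₁) = (-0.5, -4) − 0.02·(-4, -15) = (-0.42, -3.7)
(a₂, b₂) = (-0.42, -3.7) − 0.02·(-3.84, -13.8) = (-0.3432, -3.424)
(a₃, b₃) = (-0.3432, -3.424) − 0.02·(-3.6864, -12.696) = (-0.269472, -3.17008)
(a₄, b₄) = (-0.269472, -3.17008) − 0.02·(-3.538944, -11.68032) = (-0.19869312, -2.9364736)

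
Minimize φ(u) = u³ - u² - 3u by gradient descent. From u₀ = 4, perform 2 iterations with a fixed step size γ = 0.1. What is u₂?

0.633

φ′(u) = 3u² - 2u - 3
Step 1: φ′(4) = 37; u₁ = 4 − 0.1·37 = 0.3
Step 2: φ′(0.3) = -3.33; u₂ = 0.3 − 0.1·(-3.33) = 0.633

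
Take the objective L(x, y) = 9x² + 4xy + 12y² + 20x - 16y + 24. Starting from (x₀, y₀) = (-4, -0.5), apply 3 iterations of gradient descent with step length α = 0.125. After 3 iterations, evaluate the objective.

10091.773681640625

∇L = (18x + 4y + 20, 4x + 24y - 16)
Step 1: at (-4, -0.5), ∇L = (-54, -44) → (-4, -0.5) − 0.125·(-54, -44) = (2.75, 5)
Step 2: at (2.75, 5), ∇L = (89.5, 115) → (2.75, 5) − 0.125·(89.5, 115) = (-8.4375, -9.375)
Step 3: at (-8.4375, -9.375), ∇L = (-169.375, -274.75) → (-8.4375, -9.375) − 0.125·(-169.375, -274.75) = (12.734375, 24.96875)
L(12.734375, 24.96875) = 10091.773681640625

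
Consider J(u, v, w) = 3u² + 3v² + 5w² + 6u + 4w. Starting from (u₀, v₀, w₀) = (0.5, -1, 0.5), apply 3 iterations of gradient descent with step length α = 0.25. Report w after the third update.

-3.4375

∇J = (6u + 6, 6v, 10w + 4)
Step 1: at (0.5, -1, 0.5), ∇J = (9, -6, 9) → (0.5, -1, 0.5) − 0.25·(9, -6, 9) = (-1.75, 0.5, -1.75)
Step 2: at (-1.75, 0.5, -1.75), ∇J = (-4.5, 3, -13.5) → (-1.75, 0.5, -1.75) − 0.25·(-4.5, 3, -13.5) = (-0.625, -0.25, 1.625)
Step 3: at (-0.625, -0.25, 1.625), ∇J = (2.25, -1.5, 20.25) → (-0.625, -0.25, 1.625) − 0.25·(2.25, -1.5, 20.25) = (-1.1875, 0.125, -3.4375)
w = -3.4375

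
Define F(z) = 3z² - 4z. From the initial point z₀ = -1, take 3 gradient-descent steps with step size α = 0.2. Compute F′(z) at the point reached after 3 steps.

0.08

F′(z) = 6z - 4
Step 1: F′(-1) = -10; z₁ = -1 − 0.2·(-10) = 1
Step 2: F′(1) = 2; z₂ = 1 − 0.2·2 = 0.6
Step 3: F′(0.6) = -0.4; z₃ = 0.6 − 0.2·(-0.4) = 0.68
F′(z) at (0.68) = 0.08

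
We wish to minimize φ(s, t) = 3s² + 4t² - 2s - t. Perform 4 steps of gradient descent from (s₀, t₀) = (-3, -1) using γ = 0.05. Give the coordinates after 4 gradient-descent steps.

∇φ = (6s - 2, 8t - 1)
(s₁, t₁) = (-3, -1) − 0.05·(-20, -9) = (-2, -0.55)
(s₂, t₂) = (-2, -0.55) − 0.05·(-14, -5.4) = (-1.3, -0.28)
(s₃, t₃) = (-1.3, -0.28) − 0.05·(-9.8, -3.24) = (-0.81, -0.118)
(s₄, t₄) = (-0.81, -0.118) − 0.05·(-6.86, -1.944) = (-0.467, -0.0208)

(-0.467, -0.0208)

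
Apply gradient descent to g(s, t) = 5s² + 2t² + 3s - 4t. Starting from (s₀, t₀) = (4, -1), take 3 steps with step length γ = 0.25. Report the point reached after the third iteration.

∇g = (10s + 3, 4t - 4)
(s₁, t₁) = (4, -1) − 0.25·(43, -8) = (-6.75, 1)
(s₂, t₂) = (-6.75, 1) − 0.25·(-64.5, 0) = (9.375, 1)
(s₃, t₃) = (9.375, 1) − 0.25·(96.75, 0) = (-14.8125, 1)

(-14.8125, 1)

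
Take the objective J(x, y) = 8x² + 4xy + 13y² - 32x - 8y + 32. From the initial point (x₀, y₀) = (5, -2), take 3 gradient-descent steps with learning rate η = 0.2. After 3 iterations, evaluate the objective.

93107.5648

∇J = (16x + 4y - 32, 4x + 26y - 8)
Step 1: at (5, -2), ∇J = (40, -40) → (5, -2) − 0.2·(40, -40) = (-3, 6)
Step 2: at (-3, 6), ∇J = (-56, 136) → (-3, 6) − 0.2·(-56, 136) = (8.2, -21.2)
Step 3: at (8.2, -21.2), ∇J = (14.4, -526.4) → (8.2, -21.2) − 0.2·(14.4, -526.4) = (5.32, 84.08)
J(5.32, 84.08) = 93107.5648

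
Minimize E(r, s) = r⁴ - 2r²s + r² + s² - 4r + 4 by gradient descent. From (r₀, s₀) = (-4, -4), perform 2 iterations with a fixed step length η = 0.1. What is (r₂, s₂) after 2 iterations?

(-9935.0752, 170.528)

∇E = (4r³ - 4rs + 2r - 4, -2r² + 2s)
(r₁, s₁) = (-4, -4) − 0.1·(-332, -40) = (29.2, 0)
(r₂, s₂) = (29.2, 0) − 0.1·(99642.752, -1705.28) = (-9935.0752, 170.528)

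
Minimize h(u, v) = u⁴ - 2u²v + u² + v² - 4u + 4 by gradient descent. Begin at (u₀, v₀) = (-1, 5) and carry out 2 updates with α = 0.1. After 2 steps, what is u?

-1.36

∇h = (4u³ - 4uv + 2u - 4, -2u² + 2v)
(u₁, v₁) = (-1, 5) − 0.1·(10, 8) = (-2, 4.2)
(u₂, v₂) = (-2, 4.2) − 0.1·(-6.4, 0.4) = (-1.36, 4.16)
u = -1.36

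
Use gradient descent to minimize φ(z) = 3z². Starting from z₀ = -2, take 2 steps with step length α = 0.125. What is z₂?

-0.125

φ′(z) = 6z
z₁ = -2 − 0.125·(-12) = -0.5
z₂ = -0.5 − 0.125·(-3) = -0.125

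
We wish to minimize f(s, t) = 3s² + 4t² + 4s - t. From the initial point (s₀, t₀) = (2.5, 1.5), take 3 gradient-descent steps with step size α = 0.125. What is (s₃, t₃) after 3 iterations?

(-0.6171875, 0.125)

∇f = (6s + 4, 8t - 1)
Step 1: at (2.5, 1.5), ∇f = (19, 11) → (2.5, 1.5) − 0.125·(19, 11) = (0.125, 0.125)
Step 2: at (0.125, 0.125), ∇f = (4.75, 0) → (0.125, 0.125) − 0.125·(4.75, 0) = (-0.46875, 0.125)
Step 3: at (-0.46875, 0.125), ∇f = (1.1875, 0) → (-0.46875, 0.125) − 0.125·(1.1875, 0) = (-0.6171875, 0.125)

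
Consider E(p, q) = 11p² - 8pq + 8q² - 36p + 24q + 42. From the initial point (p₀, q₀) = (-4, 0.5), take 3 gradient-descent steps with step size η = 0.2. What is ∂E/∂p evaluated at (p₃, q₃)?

10687.488

∇E = (22p - 8q - 36, -8p + 16q + 24)
(p₁, q₁) = (-4, 0.5) − 0.2·(-128, 64) = (21.6, -12.3)
(p₂, q₂) = (21.6, -12.3) − 0.2·(537.6, -345.6) = (-85.92, 56.82)
(p₃, q₃) = (-85.92, 56.82) − 0.2·(-2380.8, 1620.48) = (390.24, -267.276)
∂E/∂p at (390.24, -267.276) = 10687.488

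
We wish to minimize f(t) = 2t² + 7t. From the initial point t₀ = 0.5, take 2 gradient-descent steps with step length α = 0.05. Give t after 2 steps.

f′(t) = 4t + 7
t₁ = 0.5 − 0.05·9 = 0.05
t₂ = 0.05 − 0.05·7.2 = -0.31

-0.31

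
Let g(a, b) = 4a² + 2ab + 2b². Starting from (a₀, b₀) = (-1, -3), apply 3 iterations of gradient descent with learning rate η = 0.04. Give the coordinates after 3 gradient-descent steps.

(0.090432, -1.683776)

∇g = (8a + 2b, 2a + 4b)
(a₁, b₁) = (-1, -3) − 0.04·(-14, -14) = (-0.44, -2.44)
(a₂, b₂) = (-0.44, -2.44) − 0.04·(-8.4, -10.64) = (-0.104, -2.0144)
(a₃, b₃) = (-0.104, -2.0144) − 0.04·(-4.8608, -8.2656) = (0.090432, -1.683776)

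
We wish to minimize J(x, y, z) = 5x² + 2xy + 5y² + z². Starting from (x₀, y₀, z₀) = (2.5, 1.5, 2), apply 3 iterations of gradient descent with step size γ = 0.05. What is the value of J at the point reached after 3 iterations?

∇J = (10x + 2y, 2x + 10y, 2z)
(x₁, y₁, z₁) = (2.5, 1.5, 2) − 0.05·(28, 20, 4) = (1.1, 0.5, 1.8)
(x₂, y₂, z₂) = (1.1, 0.5, 1.8) − 0.05·(12, 7.2, 3.6) = (0.5, 0.14, 1.62)
(x₃, y₃, z₃) = (0.5, 0.14, 1.62) − 0.05·(5.28, 2.4, 3.24) = (0.236, 0.02, 1.458)
J(0.236, 0.02, 1.458) = 2.415684

2.415684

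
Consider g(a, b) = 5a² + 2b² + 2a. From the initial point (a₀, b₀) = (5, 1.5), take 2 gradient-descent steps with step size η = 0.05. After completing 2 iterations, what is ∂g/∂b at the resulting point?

∇g = (10a + 2, 4b)
(a₁, b₁) = (5, 1.5) − 0.05·(52, 6) = (2.4, 1.2)
(a₂, b₂) = (2.4, 1.2) − 0.05·(26, 4.8) = (1.1, 0.96)
∂g/∂b at (1.1, 0.96) = 3.84

3.84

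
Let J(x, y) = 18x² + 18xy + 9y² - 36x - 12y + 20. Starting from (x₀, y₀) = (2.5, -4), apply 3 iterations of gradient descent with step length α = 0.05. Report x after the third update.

3.4585

∇J = (36x + 18y - 36, 18x + 18y - 12)
Step 1: at (2.5, -4), ∇J = (-18, -39) → (2.5, -4) − 0.05·(-18, -39) = (3.4, -2.05)
Step 2: at (3.4, -2.05), ∇J = (49.5, 12.3) → (3.4, -2.05) − 0.05·(49.5, 12.3) = (0.925, -2.665)
Step 3: at (0.925, -2.665), ∇J = (-50.67, -43.32) → (0.925, -2.665) − 0.05·(-50.67, -43.32) = (3.4585, -0.499)
x = 3.4585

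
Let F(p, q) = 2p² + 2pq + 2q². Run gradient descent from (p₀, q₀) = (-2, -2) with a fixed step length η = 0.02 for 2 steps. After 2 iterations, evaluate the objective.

14.39268864

∇F = (4p + 2q, 2p + 4q)
Step 1: at (-2, -2), ∇F = (-12, -12) → (-2, -2) − 0.02·(-12, -12) = (-1.76, -1.76)
Step 2: at (-1.76, -1.76), ∇F = (-10.56, -10.56) → (-1.76, -1.76) − 0.02·(-10.56, -10.56) = (-1.5488, -1.5488)
F(-1.5488, -1.5488) = 14.39268864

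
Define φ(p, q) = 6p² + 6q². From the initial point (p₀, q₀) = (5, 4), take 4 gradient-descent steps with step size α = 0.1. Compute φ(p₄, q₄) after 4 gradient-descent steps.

0.00062976

∇φ = (12p, 12q)
Step 1: at (5, 4), ∇φ = (60, 48) → (5, 4) − 0.1·(60, 48) = (-1, -0.8)
Step 2: at (-1, -0.8), ∇φ = (-12, -9.6) → (-1, -0.8) − 0.1·(-12, -9.6) = (0.2, 0.16)
Step 3: at (0.2, 0.16), ∇φ = (2.4, 1.92) → (0.2, 0.16) − 0.1·(2.4, 1.92) = (-0.04, -0.032)
Step 4: at (-0.04, -0.032), ∇φ = (-0.48, -0.384) → (-0.04, -0.032) − 0.1·(-0.48, -0.384) = (0.008, 0.0064)
φ(0.008, 0.0064) = 0.00062976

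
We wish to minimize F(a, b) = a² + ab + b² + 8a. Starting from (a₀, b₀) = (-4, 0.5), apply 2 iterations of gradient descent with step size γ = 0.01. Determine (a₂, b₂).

∇F = (2a + b + 8, a + 2b)
(a₁, b₁) = (-4, 0.5) − 0.01·(0.5, -3) = (-4.005, 0.53)
(a₂, b₂) = (-4.005, 0.53) − 0.01·(0.52, -2.945) = (-4.0102, 0.55945)

(-4.0102, 0.55945)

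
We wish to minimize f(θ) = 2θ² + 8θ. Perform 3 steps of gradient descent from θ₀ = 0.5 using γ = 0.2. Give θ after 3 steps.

f′(θ) = 4θ + 8
Step 1: f′(0.5) = 10; θ₁ = 0.5 − 0.2·10 = -1.5
Step 2: f′(-1.5) = 2; θ₂ = -1.5 − 0.2·2 = -1.9
Step 3: f′(-1.9) = 0.4; θ₃ = -1.9 − 0.2·0.4 = -1.98

-1.98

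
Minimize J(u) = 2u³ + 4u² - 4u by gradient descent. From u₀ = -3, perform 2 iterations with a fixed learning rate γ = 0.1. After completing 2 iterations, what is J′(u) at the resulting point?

J′(u) = 6u² + 8u - 4
u₁ = -3 − 0.1·26 = -5.6
u₂ = -5.6 − 0.1·139.36 = -19.536
J′(u) at (-19.536) = 2129.643776

2129.643776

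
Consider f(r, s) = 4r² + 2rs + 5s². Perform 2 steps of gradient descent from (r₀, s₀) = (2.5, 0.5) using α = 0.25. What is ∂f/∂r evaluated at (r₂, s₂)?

38.75

∇f = (8r + 2s, 2r + 10s)
(r₁, s₁) = (2.5, 0.5) − 0.25·(21, 10) = (-2.75, -2)
(r₂, s₂) = (-2.75, -2) − 0.25·(-26, -25.5) = (3.75, 4.375)
∂f/∂r at (3.75, 4.375) = 38.75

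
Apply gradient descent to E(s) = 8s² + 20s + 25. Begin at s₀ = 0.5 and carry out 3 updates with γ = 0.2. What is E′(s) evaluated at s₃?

-298.144

E′(s) = 16s + 20
s₁ = 0.5 − 0.2·28 = -5.1
s₂ = -5.1 − 0.2·(-61.6) = 7.22
s₃ = 7.22 − 0.2·135.52 = -19.884
E′(s) at (-19.884) = -298.144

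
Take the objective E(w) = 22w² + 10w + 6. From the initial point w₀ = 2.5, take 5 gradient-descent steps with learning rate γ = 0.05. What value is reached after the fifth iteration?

E′(w) = 44w + 10
w₁ = 2.5 − 0.05·120 = -3.5
w₂ = -3.5 − 0.05·(-144) = 3.7
w₃ = 3.7 − 0.05·172.8 = -4.94
w₄ = -4.94 − 0.05·(-207.36) = 5.428
w₅ = 5.428 − 0.05·248.832 = -7.0136

-7.0136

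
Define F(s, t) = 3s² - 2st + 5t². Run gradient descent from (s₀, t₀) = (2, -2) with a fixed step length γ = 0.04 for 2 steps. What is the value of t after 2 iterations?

-0.5152

∇F = (6s - 2t, -2s + 10t)
(s₁, t₁) = (2, -2) − 0.04·(16, -24) = (1.36, -1.04)
(s₂, t₂) = (1.36, -1.04) − 0.04·(10.24, -13.12) = (0.9504, -0.5152)
t = -0.5152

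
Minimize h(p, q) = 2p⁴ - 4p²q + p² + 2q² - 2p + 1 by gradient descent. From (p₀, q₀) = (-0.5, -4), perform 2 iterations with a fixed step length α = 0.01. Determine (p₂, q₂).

∇h = (8p³ - 8pq + 2p - 2, -4p² + 4q)
(p₁, q₁) = (-0.5, -4) − 0.01·(-20, -17) = (-0.3, -3.83)
(p₂, q₂) = (-0.3, -3.83) − 0.01·(-12.008, -15.68) = (-0.17992, -3.6732)

(-0.17992, -3.6732)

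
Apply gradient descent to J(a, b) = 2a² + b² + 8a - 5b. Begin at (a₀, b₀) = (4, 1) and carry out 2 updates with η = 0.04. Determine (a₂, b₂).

∇J = (4a + 8, 2b - 5)
(a₁, b₁) = (4, 1) − 0.04·(24, -3) = (3.04, 1.12)
(a₂, b₂) = (3.04, 1.12) − 0.04·(20.16, -2.76) = (2.2336, 1.2304)

(2.2336, 1.2304)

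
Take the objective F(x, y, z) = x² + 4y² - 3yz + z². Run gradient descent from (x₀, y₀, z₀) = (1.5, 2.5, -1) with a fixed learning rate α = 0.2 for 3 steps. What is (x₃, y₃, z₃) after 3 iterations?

∇F = (2x, 8y - 3z, -3y + 2z)
Step 1: at (1.5, 2.5, -1), ∇F = (3, 23, -9.5) → (1.5, 2.5, -1) − 0.2·(3, 23, -9.5) = (0.9, -2.1, 0.9)
Step 2: at (0.9, -2.1, 0.9), ∇F = (1.8, -19.5, 8.1) → (0.9, -2.1, 0.9) − 0.2·(1.8, -19.5, 8.1) = (0.54, 1.8, -0.72)
Step 3: at (0.54, 1.8, -0.72), ∇F = (1.08, 16.56, -6.84) → (0.54, 1.8, -0.72) − 0.2·(1.08, 16.56, -6.84) = (0.324, -1.512, 0.648)

(0.324, -1.512, 0.648)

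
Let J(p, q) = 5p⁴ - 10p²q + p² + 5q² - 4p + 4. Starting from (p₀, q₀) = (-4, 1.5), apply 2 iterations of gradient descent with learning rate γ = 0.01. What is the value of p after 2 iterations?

-79.8595296

∇J = (20p³ - 20pq + 2p - 4, -10p² + 10q)
(p₁, q₁) = (-4, 1.5) − 0.01·(-1172, -145) = (7.72, 2.95)
(p₂, q₂) = (7.72, 2.95) − 0.01·(8757.95296, -566.484) = (-79.8595296, 8.61484)
p = -79.8595296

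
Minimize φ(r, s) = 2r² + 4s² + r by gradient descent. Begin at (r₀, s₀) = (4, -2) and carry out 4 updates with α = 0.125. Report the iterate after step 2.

(0.8125, 0)

∇φ = (4r + 1, 8s)
Step 1: at (4, -2), ∇φ = (17, -16) → (4, -2) − 0.125·(17, -16) = (1.875, 0)
Step 2: at (1.875, 0), ∇φ = (8.5, 0) → (1.875, 0) − 0.125·(8.5, 0) = (0.8125, 0)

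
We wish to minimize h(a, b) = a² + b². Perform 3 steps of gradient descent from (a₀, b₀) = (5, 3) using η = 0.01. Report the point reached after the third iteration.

∇h = (2a, 2b)
Step 1: at (5, 3), ∇h = (10, 6) → (5, 3) − 0.01·(10, 6) = (4.9, 2.94)
Step 2: at (4.9, 2.94), ∇h = (9.8, 5.88) → (4.9, 2.94) − 0.01·(9.8, 5.88) = (4.802, 2.8812)
Step 3: at (4.802, 2.8812), ∇h = (9.604, 5.7624) → (4.802, 2.8812) − 0.01·(9.604, 5.7624) = (4.70596, 2.823576)

(4.70596, 2.823576)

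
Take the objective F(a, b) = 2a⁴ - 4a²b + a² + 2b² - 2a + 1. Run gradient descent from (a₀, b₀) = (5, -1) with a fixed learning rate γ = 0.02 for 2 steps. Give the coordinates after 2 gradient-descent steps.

∇F = (8a³ - 8ab + 2a - 2, -4a² + 4b)
Step 1: at (5, -1), ∇F = (1048, -104) → (5, -1) − 0.02·(1048, -104) = (-15.96, 1.08)
Step 2: at (-15.96, 1.08), ∇F = (-32418.879488, -1014.5664) → (-15.96, 1.08) − 0.02·(-32418.879488, -1014.5664) = (632.41758976, 21.371328)

(632.41758976, 21.371328)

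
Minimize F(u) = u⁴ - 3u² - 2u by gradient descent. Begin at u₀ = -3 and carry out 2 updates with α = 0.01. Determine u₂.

-1.82484352

F′(u) = 4u³ - 6u - 2
Step 1: F′(-3) = -92; u₁ = -3 − 0.01·(-92) = -2.08
Step 2: F′(-2.08) = -25.515648; u₂ = -2.08 − 0.01·(-25.515648) = -1.82484352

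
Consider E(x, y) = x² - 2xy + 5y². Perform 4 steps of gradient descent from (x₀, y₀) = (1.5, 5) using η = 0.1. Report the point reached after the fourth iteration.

(1.308, 0.3088)

∇E = (2x - 2y, -2x + 10y)
Step 1: at (1.5, 5), ∇E = (-7, 47) → (1.5, 5) − 0.1·(-7, 47) = (2.2, 0.3)
Step 2: at (2.2, 0.3), ∇E = (3.8, -1.4) → (2.2, 0.3) − 0.1·(3.8, -1.4) = (1.82, 0.44)
Step 3: at (1.82, 0.44), ∇E = (2.76, 0.76) → (1.82, 0.44) − 0.1·(2.76, 0.76) = (1.544, 0.364)
Step 4: at (1.544, 0.364), ∇E = (2.36, 0.552) → (1.544, 0.364) − 0.1·(2.36, 0.552) = (1.308, 0.3088)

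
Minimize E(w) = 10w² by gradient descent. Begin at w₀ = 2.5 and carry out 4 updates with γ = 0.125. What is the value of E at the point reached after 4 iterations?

1601.806640625

E′(w) = 20w
Step 1: E′(2.5) = 50; w₁ = 2.5 − 0.125·50 = -3.75
Step 2: E′(-3.75) = -75; w₂ = -3.75 − 0.125·(-75) = 5.625
Step 3: E′(5.625) = 112.5; w₃ = 5.625 − 0.125·112.5 = -8.4375
Step 4: E′(-8.4375) = -168.75; w₄ = -8.4375 − 0.125·(-168.75) = 12.65625
E(12.65625) = 1601.806640625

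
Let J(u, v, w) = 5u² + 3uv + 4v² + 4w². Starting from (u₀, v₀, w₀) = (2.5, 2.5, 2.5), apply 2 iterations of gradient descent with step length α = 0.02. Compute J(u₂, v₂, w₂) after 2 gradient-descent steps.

37.306448

∇J = (10u + 3v, 3u + 8v, 8w)
(u₁, v₁, w₁) = (2.5, 2.5, 2.5) − 0.02·(32.5, 27.5, 20) = (1.85, 1.95, 2.1)
(u₂, v₂, w₂) = (1.85, 1.95, 2.1) − 0.02·(24.35, 21.15, 16.8) = (1.363, 1.527, 1.764)
J(1.363, 1.527, 1.764) = 37.306448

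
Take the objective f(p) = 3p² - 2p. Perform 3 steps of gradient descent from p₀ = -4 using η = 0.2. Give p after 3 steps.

0.368

f′(p) = 6p - 2
p₁ = -4 − 0.2·(-26) = 1.2
p₂ = 1.2 − 0.2·5.2 = 0.16
p₃ = 0.16 − 0.2·(-1.04) = 0.368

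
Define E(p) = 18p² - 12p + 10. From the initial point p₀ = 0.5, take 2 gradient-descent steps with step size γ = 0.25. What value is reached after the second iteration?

11

E′(p) = 36p - 12
p₁ = 0.5 − 0.25·6 = -1
p₂ = -1 − 0.25·(-48) = 11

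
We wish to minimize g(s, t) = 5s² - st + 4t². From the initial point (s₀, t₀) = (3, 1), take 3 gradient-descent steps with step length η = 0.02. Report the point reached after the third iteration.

(1.579288, 0.714776)

∇g = (10s - t, -s + 8t)
Step 1: at (3, 1), ∇g = (29, 5) → (3, 1) − 0.02·(29, 5) = (2.42, 0.9)
Step 2: at (2.42, 0.9), ∇g = (23.3, 4.78) → (2.42, 0.9) − 0.02·(23.3, 4.78) = (1.954, 0.8044)
Step 3: at (1.954, 0.8044), ∇g = (18.7356, 4.4812) → (1.954, 0.8044) − 0.02·(18.7356, 4.4812) = (1.579288, 0.714776)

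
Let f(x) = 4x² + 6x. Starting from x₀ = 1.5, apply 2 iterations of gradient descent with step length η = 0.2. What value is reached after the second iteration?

f′(x) = 8x + 6
x₁ = 1.5 − 0.2·18 = -2.1
x₂ = -2.1 − 0.2·(-10.8) = 0.06

0.06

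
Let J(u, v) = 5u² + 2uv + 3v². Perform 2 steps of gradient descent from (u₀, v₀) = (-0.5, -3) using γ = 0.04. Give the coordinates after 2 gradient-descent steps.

∇J = (10u + 2v, 2u + 6v)
Step 1: at (-0.5, -3), ∇J = (-11, -19) → (-0.5, -3) − 0.04·(-11, -19) = (-0.06, -2.24)
Step 2: at (-0.06, -2.24), ∇J = (-5.08, -13.56) → (-0.06, -2.24) − 0.04·(-5.08, -13.56) = (0.1432, -1.6976)

(0.1432, -1.6976)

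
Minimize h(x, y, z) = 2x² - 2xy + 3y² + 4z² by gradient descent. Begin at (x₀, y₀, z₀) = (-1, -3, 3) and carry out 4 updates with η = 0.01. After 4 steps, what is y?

∇h = (4x - 2y, -2x + 6y, 8z)
Step 1: at (-1, -3, 3), ∇h = (2, -16, 24) → (-1, -3, 3) − 0.01·(2, -16, 24) = (-1.02, -2.84, 2.76)
Step 2: at (-1.02, -2.84, 2.76), ∇h = (1.6, -15, 22.08) → (-1.02, -2.84, 2.76) − 0.01·(1.6, -15, 22.08) = (-1.036, -2.69, 2.5392)
Step 3: at (-1.036, -2.69, 2.5392), ∇h = (1.236, -14.068, 20.3136) → (-1.036, -2.69, 2.5392) − 0.01·(1.236, -14.068, 20.3136) = (-1.04836, -2.54932, 2.336064)
Step 4: at (-1.04836, -2.54932, 2.336064), ∇h = (0.9052, -13.1992, 18.688512) → (-1.04836, -2.54932, 2.336064) − 0.01·(0.9052, -13.1992, 18.688512) = (-1.057412, -2.417328, 2.14917888)
y = -2.417328

-2.417328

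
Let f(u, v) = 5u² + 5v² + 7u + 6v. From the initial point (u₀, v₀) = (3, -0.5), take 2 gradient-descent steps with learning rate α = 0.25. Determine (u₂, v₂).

(7.625, -0.375)

∇f = (10u + 7, 10v + 6)
(u₁, v₁) = (3, -0.5) − 0.25·(37, 1) = (-6.25, -0.75)
(u₂, v₂) = (-6.25, -0.75) − 0.25·(-55.5, -1.5) = (7.625, -0.375)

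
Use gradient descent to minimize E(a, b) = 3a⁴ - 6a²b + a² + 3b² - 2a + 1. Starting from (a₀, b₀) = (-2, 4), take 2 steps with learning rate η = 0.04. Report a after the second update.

∇E = (12a³ - 12ab + 2a - 2, -6a² + 6b)
(a₁, b₁) = (-2, 4) − 0.04·(-6, 0) = (-1.76, 4)
(a₂, b₂) = (-1.76, 4) − 0.04·(13.538688, 5.4144) = (-2.30154752, 3.783424)
a = -2.30154752

-2.30154752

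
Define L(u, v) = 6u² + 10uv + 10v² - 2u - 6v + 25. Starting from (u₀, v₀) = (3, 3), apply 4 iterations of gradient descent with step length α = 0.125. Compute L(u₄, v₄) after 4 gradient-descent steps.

190730.3135986328125

∇L = (12u + 10v - 2, 10u + 20v - 6)
Step 1: at (3, 3), ∇L = (64, 84) → (3, 3) − 0.125·(64, 84) = (-5, -7.5)
Step 2: at (-5, -7.5), ∇L = (-137, -206) → (-5, -7.5) − 0.125·(-137, -206) = (12.125, 18.25)
Step 3: at (12.125, 18.25), ∇L = (326, 480.25) → (12.125, 18.25) − 0.125·(326, 480.25) = (-28.625, -41.78125)
Step 4: at (-28.625, -41.78125), ∇L = (-763.3125, -1127.875) → (-28.625, -41.78125) − 0.125·(-763.3125, -1127.875) = (66.7890625, 99.203125)
L(66.7890625, 99.203125) = 190730.3135986328125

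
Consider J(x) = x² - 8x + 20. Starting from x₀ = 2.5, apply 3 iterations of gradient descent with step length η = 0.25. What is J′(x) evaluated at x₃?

-0.375

J′(x) = 2x - 8
x₁ = 2.5 − 0.25·(-3) = 3.25
x₂ = 3.25 − 0.25·(-1.5) = 3.625
x₃ = 3.625 − 0.25·(-0.75) = 3.8125
J′(x) at (3.8125) = -0.375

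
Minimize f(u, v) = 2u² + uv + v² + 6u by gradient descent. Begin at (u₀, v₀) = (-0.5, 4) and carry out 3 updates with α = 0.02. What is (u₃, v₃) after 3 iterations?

(-0.934048, 3.576916)

∇f = (4u + v + 6, u + 2v)
(u₁, v₁) = (-0.5, 4) − 0.02·(8, 7.5) = (-0.66, 3.85)
(u₂, v₂) = (-0.66, 3.85) − 0.02·(7.21, 7.04) = (-0.8042, 3.7092)
(u₃, v₃) = (-0.8042, 3.7092) − 0.02·(6.4924, 6.6142) = (-0.934048, 3.576916)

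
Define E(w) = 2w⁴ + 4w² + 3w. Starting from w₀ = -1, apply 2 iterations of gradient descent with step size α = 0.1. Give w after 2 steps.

E′(w) = 8w³ + 8w + 3
Step 1: E′(-1) = -13; w₁ = -1 − 0.1·(-13) = 0.3
Step 2: E′(0.3) = 5.616; w₂ = 0.3 − 0.1·5.616 = -0.2616

-0.2616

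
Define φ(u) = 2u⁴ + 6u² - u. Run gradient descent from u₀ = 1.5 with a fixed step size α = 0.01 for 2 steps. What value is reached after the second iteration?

φ′(u) = 8u³ + 12u - 1
u₁ = 1.5 − 0.01·44 = 1.06
u₂ = 1.06 − 0.01·21.248128 = 0.84751872

0.84751872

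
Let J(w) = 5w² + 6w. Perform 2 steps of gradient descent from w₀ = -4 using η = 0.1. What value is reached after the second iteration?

-0.6

J′(w) = 10w + 6
Step 1: J′(-4) = -34; w₁ = -4 − 0.1·(-34) = -0.6
Step 2: J′(-0.6) = 0; w₂ = -0.6 − 0.1·0 = -0.6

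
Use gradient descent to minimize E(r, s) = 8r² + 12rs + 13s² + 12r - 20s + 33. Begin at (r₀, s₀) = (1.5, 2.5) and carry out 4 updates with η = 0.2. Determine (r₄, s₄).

∇E = (16r + 12s + 12, 12r + 26s - 20)
Step 1: at (1.5, 2.5), ∇E = (66, 63) → (1.5, 2.5) − 0.2·(66, 63) = (-11.7, -10.1)
Step 2: at (-11.7, -10.1), ∇E = (-296.4, -423) → (-11.7, -10.1) − 0.2·(-296.4, -423) = (47.58, 74.5)
Step 3: at (47.58, 74.5), ∇E = (1667.28, 2487.96) → (47.58, 74.5) − 0.2·(1667.28, 2487.96) = (-285.876, -423.092)
Step 4: at (-285.876, -423.092), ∇E = (-9639.12, -14450.904) → (-285.876, -423.092) − 0.2·(-9639.12, -14450.904) = (1641.948, 2467.0888)

(1641.948, 2467.0888)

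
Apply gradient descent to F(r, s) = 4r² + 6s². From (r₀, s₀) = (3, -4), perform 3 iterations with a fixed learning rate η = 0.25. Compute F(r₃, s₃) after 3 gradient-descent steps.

6180

∇F = (8r, 12s)
Step 1: at (3, -4), ∇F = (24, -48) → (3, -4) − 0.25·(24, -48) = (-3, 8)
Step 2: at (-3, 8), ∇F = (-24, 96) → (-3, 8) − 0.25·(-24, 96) = (3, -16)
Step 3: at (3, -16), ∇F = (24, -192) → (3, -16) − 0.25·(24, -192) = (-3, 32)
F(-3, 32) = 6180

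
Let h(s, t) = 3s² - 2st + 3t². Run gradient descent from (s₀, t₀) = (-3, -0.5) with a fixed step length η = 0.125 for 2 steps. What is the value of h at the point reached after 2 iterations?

0.765625

∇h = (6s - 2t, -2s + 6t)
Step 1: at (-3, -0.5), ∇h = (-17, 3) → (-3, -0.5) − 0.125·(-17, 3) = (-0.875, -0.875)
Step 2: at (-0.875, -0.875), ∇h = (-3.5, -3.5) → (-0.875, -0.875) − 0.125·(-3.5, -3.5) = (-0.4375, -0.4375)
h(-0.4375, -0.4375) = 0.765625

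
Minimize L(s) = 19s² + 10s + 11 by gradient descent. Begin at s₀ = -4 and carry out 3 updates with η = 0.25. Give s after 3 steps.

2294.625

L′(s) = 38s + 10
Step 1: L′(-4) = -142; s₁ = -4 − 0.25·(-142) = 31.5
Step 2: L′(31.5) = 1207; s₂ = 31.5 − 0.25·1207 = -270.25
Step 3: L′(-270.25) = -10259.5; s₃ = -270.25 − 0.25·(-10259.5) = 2294.625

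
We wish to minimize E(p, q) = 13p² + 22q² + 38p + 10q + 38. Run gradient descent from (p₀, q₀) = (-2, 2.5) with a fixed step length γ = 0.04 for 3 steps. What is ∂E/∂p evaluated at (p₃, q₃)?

0.000896

∇E = (26p + 38, 44q + 10)
Step 1: at (-2, 2.5), ∇E = (-14, 120) → (-2, 2.5) − 0.04·(-14, 120) = (-1.44, -2.3)
Step 2: at (-1.44, -2.3), ∇E = (0.56, -91.2) → (-1.44, -2.3) − 0.04·(0.56, -91.2) = (-1.4624, 1.348)
Step 3: at (-1.4624, 1.348), ∇E = (-0.0224, 69.312) → (-1.4624, 1.348) − 0.04·(-0.0224, 69.312) = (-1.461504, -1.42448)
∂E/∂p at (-1.461504, -1.42448) = 0.000896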